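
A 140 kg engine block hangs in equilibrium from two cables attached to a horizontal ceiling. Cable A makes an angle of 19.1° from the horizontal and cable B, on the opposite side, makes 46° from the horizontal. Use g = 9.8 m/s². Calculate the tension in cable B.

Weight W = 140 × 9.8 = 1372 N acts straight down.
Horizontal: T_A cos 19.1° = T_B cos 46°  →  T_A = 0.7351 T_B.
Vertical: T_A sin 19.1° + T_B sin 46° = 1372.
Substituting the horizontal relation into the vertical equation gives 0.9599 T_B = 1372, so T_B = 1429 N.

T_B ≈ 1430 N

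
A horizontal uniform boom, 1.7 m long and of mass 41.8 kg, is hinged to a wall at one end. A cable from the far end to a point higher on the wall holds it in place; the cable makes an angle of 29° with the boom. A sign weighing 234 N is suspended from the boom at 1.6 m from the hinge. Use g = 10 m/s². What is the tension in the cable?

Take torques about the hinge: T sin 29° · 1.7 = 41.8×10×0.85 + 234×1.6 = 729.7 N·m.
So T = 729.7 / (0.4848 × 1.7) = 885.37 N.

T ≈ 885 N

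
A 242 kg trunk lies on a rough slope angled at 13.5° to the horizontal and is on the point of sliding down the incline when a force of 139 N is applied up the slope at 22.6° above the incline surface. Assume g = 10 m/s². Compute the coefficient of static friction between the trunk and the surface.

On the verge of sliding down the incline, friction is at its maximum μN and acts up the slope.
Perpendicular to incline: N = W cos 13.5° − P sin 22.6° = 2353 − 53.42 = 2300 N.
Along incline: P cos 22.6° + μN = W sin 13.5° → μ = (W sin 13.5° − P cos 22.6°) / N = 0.1899.

μ ≈ 0.190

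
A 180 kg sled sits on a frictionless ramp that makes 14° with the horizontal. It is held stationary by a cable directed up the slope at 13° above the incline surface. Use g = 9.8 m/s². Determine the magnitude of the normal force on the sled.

N ≈ 1610 N

Take axes along and perpendicular to the incline. Weight components: W sin 14° = 426.8 N down-slope, W cos 14° = 1712 N into the surface.
Along incline: T cos 13° = W sin 14° → T = 438 N.
Perpendicular: N = W cos 14° − T sin 13° = 1613 N.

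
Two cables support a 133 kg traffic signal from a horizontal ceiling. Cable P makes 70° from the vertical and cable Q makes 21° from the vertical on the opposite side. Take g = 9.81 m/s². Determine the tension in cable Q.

Angles from the horizontal: cable P is 90° − 70° = 20°, cable Q is 90° − 21° = 69°.
Weight W = 133 × 9.81 = 1305 N acts straight down.
Horizontal: T_P cos 20° = T_Q cos 69°  →  T_P = 0.3814 T_Q.
Vertical: T_P sin 20° + T_Q sin 69° = 1305.
Substituting the horizontal relation into the vertical equation gives 1.064 T_Q = 1305, so T_Q = 1226 N.

T_Q ≈ 1230 N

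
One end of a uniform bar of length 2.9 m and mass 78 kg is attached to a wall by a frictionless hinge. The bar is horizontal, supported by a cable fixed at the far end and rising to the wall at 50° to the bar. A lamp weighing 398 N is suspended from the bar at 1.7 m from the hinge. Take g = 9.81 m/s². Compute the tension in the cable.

T ≈ 804 N

Take torques about the hinge: T sin 50° · 2.9 = 78×9.81×1.45 + 398×1.7 = 1786.1 N·m.
So T = 1786.1 / (0.7660 × 2.9) = 804 N.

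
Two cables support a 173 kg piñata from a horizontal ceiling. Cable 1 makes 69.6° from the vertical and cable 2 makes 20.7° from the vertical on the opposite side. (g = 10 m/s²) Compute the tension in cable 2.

Angles from the horizontal: cable 1 is 90° − 69.6° = 20.4°, cable 2 is 90° − 20.7° = 69.3°.
Weight W = 173 × 10 = 1730 N acts straight down.
Horizontal: T_1 cos 20.4° = T_2 cos 69.3°  →  T_1 = 0.3771 T_2.
Vertical: T_1 sin 20.4° + T_2 sin 69.3° = 1730.
Substituting the horizontal relation into the vertical equation gives 1.067 T_2 = 1730, so T_2 = 1622 N.

T_2 ≈ 1620 N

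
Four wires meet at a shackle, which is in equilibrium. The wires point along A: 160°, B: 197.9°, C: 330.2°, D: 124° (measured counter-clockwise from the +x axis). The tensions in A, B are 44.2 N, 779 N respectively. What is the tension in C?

Resolve: ΣF_x = 44.2 cos 160° + 779 cos 197.9° + T_C cos 330.2° + T_D cos 124° = 0.
        ΣF_y = 44.2 sin 160° + 779 sin 197.9° + T_C sin 330.2° + T_D sin 124° = 0.
The known terms sum to (-782.8, -224.3) N, so 0.8678 T_C − 0.5592 T_D = 782.8 and -0.4970 T_C + 0.8290 T_D = 224.3.
Solving simultaneously: T_C = 1754 N, T_D = 1322 N.

T_C ≈ 1750 N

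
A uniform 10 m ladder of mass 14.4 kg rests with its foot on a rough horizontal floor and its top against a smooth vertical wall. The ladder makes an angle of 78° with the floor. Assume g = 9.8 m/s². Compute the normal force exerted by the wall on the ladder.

N_wall ≈ 15 N

Torques about the foot: N_wall · 10 sin 78° = 14.4×9.8×5 cos 78° → N_wall = 14.998 N.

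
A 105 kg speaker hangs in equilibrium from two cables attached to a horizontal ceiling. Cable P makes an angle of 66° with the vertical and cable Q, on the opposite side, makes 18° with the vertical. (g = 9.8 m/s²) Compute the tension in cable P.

Angles from the horizontal: cable P is 90° − 66° = 24°, cable Q is 90° − 18° = 72°.
Weight W = 105 × 9.8 = 1029 N acts straight down.
Horizontal: T_P cos 24° = T_Q cos 72°  →  T_Q = 2.956 T_P.
Vertical: T_P sin 24° + T_Q sin 72° = 1029.
Substituting the horizontal relation into the vertical equation gives 3.218 T_P = 1029, so T_P = 319.7 N.

T_P ≈ 320 N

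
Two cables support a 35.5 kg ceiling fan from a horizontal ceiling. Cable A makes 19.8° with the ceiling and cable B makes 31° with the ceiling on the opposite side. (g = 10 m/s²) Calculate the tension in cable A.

T_A ≈ 393 N

Weight W = 35.5 × 10 = 355 N acts straight down.
Horizontal: T_A cos 19.8° = T_B cos 31°  →  T_B = 1.098 T_A.
Vertical: T_A sin 19.8° + T_B sin 31° = 355.
Substituting the horizontal relation into the vertical equation gives 0.9041 T_A = 355, so T_A = 392.7 N.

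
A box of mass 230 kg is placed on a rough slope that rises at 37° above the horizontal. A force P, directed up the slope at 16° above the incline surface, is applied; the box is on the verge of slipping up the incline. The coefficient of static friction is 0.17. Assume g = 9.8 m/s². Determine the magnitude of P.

P ≈ 1650 N

On the verge of sliding up the incline, friction equals μN and acts down the slope.
Perpendicular: N + P sin 16° = W cos 37° = 1800 N.
Along incline: P cos 16° = W sin 37° + μN  with W sin 37° = 1356 N.
Solving the pair for P and N: P = 1649 N, N = 1346 N (and f = μN = 228.7 N).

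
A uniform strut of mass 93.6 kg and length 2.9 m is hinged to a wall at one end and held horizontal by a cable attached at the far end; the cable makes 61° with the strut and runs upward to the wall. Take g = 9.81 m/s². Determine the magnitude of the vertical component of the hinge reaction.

Take torques about the hinge: T sin 61° · 2.9 = 93.6×9.81×1.45 = 1331.4 N·m.
So T = 1331.4 / (0.8746 × 2.9) = 524.92 N.
ΣF_y = 0: H_y = (93.6×9.81) − T sin 61° = 918.22 − 459.11 = 459.11 N.

|H_y| ≈ 459 N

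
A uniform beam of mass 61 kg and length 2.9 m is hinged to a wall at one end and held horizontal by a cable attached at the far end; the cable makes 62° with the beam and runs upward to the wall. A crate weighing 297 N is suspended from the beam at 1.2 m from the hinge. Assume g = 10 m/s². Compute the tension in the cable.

T ≈ 485 N

Take torques about the hinge: T sin 62° · 2.9 = 61×10×1.45 + 297×1.2 = 1240.9 N·m.
So T = 1240.9 / (0.8829 × 2.9) = 484.62 N.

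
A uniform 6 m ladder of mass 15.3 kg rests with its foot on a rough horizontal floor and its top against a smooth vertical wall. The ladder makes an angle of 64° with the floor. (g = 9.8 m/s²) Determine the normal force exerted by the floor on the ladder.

ΣF_y = 0: N_floor = 15.3×9.8 = 149.94 N.

N_floor ≈ 150 N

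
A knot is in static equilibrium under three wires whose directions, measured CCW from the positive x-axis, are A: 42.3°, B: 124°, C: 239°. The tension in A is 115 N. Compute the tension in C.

T_C ≈ 126 N

Resolve: ΣF_x = 115 cos 42.3° + T_B cos 124° + T_C cos 239° = 0.
        ΣF_y = 115 sin 42.3° + T_B sin 124° + T_C sin 239° = 0.
The known terms sum to (85.06, 77.4) N, so -0.5592 T_B − 0.5150 T_C = -85.06 and 0.8290 T_B − 0.8572 T_C = -77.4.
Solving simultaneously: T_B = 36.46 N, T_C = 125.6 N.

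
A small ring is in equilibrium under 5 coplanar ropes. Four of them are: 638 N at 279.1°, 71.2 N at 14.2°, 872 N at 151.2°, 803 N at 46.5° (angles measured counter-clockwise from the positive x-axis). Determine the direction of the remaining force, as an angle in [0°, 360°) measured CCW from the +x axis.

θ ≈ 276°

Sum the known components: ΣF_x = -41.46 N, ΣF_y = 390.1 N.
For equilibrium the remaining force must supply (−ΣF_x, −ΣF_y) = (41.46, -390.1) N.
Magnitude = √((41.46)² + (-390.1)²) = 392.3 N; direction = atan2(-390.1, 41.46) = 276.1°.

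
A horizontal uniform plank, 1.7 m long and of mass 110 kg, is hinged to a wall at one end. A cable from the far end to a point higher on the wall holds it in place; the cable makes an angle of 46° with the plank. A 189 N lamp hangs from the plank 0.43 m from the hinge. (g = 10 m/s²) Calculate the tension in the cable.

Take torques about the hinge: T sin 46° · 1.7 = 110×10×0.85 + 189×0.43 = 1016.3 N·m.
So T = 1016.3 / (0.7193 × 1.7) = 831.05 N.

T ≈ 831 N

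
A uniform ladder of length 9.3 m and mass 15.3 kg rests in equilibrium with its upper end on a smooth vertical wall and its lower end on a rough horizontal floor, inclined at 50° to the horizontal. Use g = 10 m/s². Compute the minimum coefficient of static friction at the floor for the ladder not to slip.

ΣF_y = 0: N_floor = 15.3×10 = 153 N.
Torques about the foot: N_wall · 9.3 sin 50° = 15.3×10×4.65 cos 50° → N_wall = 64.191 N.
ΣF_x = 0: f_floor = N_wall = 64.191 N.
μ_min = f_floor / N_floor = 64.191 / 153 = 0.4195.

μ_min ≈ 0.420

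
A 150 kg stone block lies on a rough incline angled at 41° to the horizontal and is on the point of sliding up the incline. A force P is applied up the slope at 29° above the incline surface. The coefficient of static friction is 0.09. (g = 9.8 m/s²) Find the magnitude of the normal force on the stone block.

On the verge of sliding up the incline, friction equals μN and acts down the slope.
Perpendicular: N + P sin 29° = W cos 41° = 1109 N.
Along incline: P cos 29° = W sin 41° + μN  with W sin 41° = 964.4 N.
Solving the pair for P and N: P = 1159 N, N = 547.5 N (and f = μN = 49.28 N).

N ≈ 548 N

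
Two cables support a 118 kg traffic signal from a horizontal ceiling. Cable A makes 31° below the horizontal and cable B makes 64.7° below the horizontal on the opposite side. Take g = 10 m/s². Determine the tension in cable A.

T_A ≈ 507 N

Weight W = 118 × 10 = 1180 N acts straight down.
Horizontal: T_A cos 31° = T_B cos 64.7°  →  T_B = 2.006 T_A.
Vertical: T_A sin 31° + T_B sin 64.7° = 1180.
Substituting the horizontal relation into the vertical equation gives 2.328 T_A = 1180, so T_A = 506.8 N.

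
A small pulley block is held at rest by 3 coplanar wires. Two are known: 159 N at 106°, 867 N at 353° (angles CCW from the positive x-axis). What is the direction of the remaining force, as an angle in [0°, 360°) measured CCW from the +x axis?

θ ≈ 183°

Sum the known components: ΣF_x = 816.7 N, ΣF_y = 47.18 N.
For equilibrium the remaining force must supply (−ΣF_x, −ΣF_y) = (-816.7, -47.18) N.
Magnitude = √((-816.7)² + (-47.18)²) = 818.1 N; direction = atan2(-47.18, -816.7) = 183.3°.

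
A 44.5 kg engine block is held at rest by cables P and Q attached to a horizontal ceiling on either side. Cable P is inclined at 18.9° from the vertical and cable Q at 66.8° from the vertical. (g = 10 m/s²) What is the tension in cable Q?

T_Q ≈ 145 N

Angles from the horizontal: cable P is 90° − 18.9° = 71.1°, cable Q is 90° − 66.8° = 23.2°.
Weight W = 44.5 × 10 = 445 N acts straight down.
Horizontal: T_P cos 71.1° = T_Q cos 23.2°  →  T_P = 2.838 T_Q.
Vertical: T_P sin 71.1° + T_Q sin 23.2° = 445.
Substituting the horizontal relation into the vertical equation gives 3.079 T_Q = 445, so T_Q = 144.6 N.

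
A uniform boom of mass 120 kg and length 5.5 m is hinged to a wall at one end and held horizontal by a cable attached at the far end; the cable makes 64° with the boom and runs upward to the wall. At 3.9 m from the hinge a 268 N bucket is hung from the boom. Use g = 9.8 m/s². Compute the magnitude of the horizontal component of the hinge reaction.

H_x ≈ 379 N

Take torques about the hinge: T sin 64° · 5.5 = 120×9.8×2.75 + 268×3.9 = 4279.2 N·m.
So T = 4279.2 / (0.8988 × 5.5) = 865.64 N.
ΣF_x = 0: H_x = T cos 64° = 379.47 N.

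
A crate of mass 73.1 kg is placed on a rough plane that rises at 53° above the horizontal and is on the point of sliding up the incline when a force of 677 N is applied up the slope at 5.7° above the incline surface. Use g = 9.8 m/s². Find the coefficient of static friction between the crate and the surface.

μ ≈ 0.279

On the verge of sliding up the incline, friction is at its maximum μN and acts down the slope.
Perpendicular to incline: N = W cos 53° − P sin 5.7° = 431.1 − 67.24 = 363.9 N.
Along incline: P cos 5.7° − μN = W sin 53° → μ = −(W sin 53° − P cos 5.7°) / N = 0.279.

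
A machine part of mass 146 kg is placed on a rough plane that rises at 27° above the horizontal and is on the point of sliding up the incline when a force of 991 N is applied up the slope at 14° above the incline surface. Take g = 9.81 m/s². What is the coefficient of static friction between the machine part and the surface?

On the verge of sliding up the incline, friction is at its maximum μN and acts down the slope.
Perpendicular to incline: N = W cos 27° − P sin 14° = 1276 − 239.7 = 1036 N.
Along incline: P cos 14° − μN = W sin 27° → μ = −(W sin 27° − P cos 14°) / N = 0.3004.

μ ≈ 0.300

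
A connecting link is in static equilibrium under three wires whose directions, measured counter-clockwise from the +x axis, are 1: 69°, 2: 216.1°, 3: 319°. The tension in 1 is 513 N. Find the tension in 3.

Resolve: ΣF_x = 513 cos 69° + T_2 cos 216.1° + T_3 cos 319° = 0.
        ΣF_y = 513 sin 69° + T_2 sin 216.1° + T_3 sin 319° = 0.
The known terms sum to (183.8, 478.9) N, so -0.8080 T_2 + 0.7547 T_3 = -183.8 and -0.5892 T_2 − 0.6561 T_3 = -478.9.
Solving simultaneously: T_2 = 494.5 N, T_3 = 285.9 N.

T_3 ≈ 286 N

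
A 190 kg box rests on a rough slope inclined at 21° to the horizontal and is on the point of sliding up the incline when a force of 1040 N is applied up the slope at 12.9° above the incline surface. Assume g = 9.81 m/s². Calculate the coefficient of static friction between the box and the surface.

On the verge of sliding up the incline, friction is at its maximum μN and acts down the slope.
Perpendicular to incline: N = W cos 21° − P sin 12.9° = 1740 − 232.2 = 1508 N.
Along incline: P cos 12.9° − μN = W sin 21° → μ = −(W sin 21° − P cos 12.9°) / N = 0.2293.

μ ≈ 0.229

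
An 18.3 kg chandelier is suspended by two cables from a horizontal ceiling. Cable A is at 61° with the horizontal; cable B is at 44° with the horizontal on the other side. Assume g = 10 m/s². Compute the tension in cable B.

T_B ≈ 91.8 N

Weight W = 18.3 × 10 = 183 N acts straight down.
Horizontal: T_A cos 61° = T_B cos 44°  →  T_A = 1.484 T_B.
Vertical: T_A sin 61° + T_B sin 44° = 183.
Substituting the horizontal relation into the vertical equation gives 1.992 T_B = 183, so T_B = 91.85 N.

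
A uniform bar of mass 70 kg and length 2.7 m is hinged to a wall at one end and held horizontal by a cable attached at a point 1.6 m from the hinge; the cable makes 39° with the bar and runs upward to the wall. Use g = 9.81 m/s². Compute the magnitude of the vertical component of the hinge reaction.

Take torques about the hinge: T sin 39° · 1.6 = 70×9.81×1.35 = 927.05 N·m.
So T = 927.05 / (0.6293 × 1.6) = 920.68 N.
ΣF_y = 0: H_y = (70×9.81) − T sin 39° = 686.7 − 579.4 = 107.3 N.

|H_y| ≈ 107 N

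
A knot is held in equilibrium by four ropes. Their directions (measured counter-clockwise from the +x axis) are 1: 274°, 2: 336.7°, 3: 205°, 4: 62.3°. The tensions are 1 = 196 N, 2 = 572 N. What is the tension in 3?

T_3 ≈ 1110 N

Resolve: ΣF_x = 196 cos 274° + 572 cos 336.7° + T_3 cos 205° + T_4 cos 62.3° = 0.
        ΣF_y = 196 sin 274° + 572 sin 336.7° + T_3 sin 205° + T_4 sin 62.3° = 0.
The known terms sum to (539, -421.8) N, so -0.9063 T_3 + 0.4648 T_4 = -539 and -0.4226 T_3 + 0.8854 T_4 = 421.8.
Solving simultaneously: T_3 = 1111 N, T_4 = 1007 N.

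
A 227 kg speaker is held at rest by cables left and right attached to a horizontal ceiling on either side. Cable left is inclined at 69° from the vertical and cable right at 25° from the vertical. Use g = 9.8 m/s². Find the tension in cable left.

T_left ≈ 942 N

Angles from the horizontal: cable left is 90° − 69° = 21°, cable right is 90° − 25° = 65°.
Weight W = 227 × 9.8 = 2225 N acts straight down.
Horizontal: T_left cos 21° = T_right cos 65°  →  T_right = 2.209 T_left.
Vertical: T_left sin 21° + T_right sin 65° = 2225.
Substituting the horizontal relation into the vertical equation gives 2.36 T_left = 2225, so T_left = 942.5 N.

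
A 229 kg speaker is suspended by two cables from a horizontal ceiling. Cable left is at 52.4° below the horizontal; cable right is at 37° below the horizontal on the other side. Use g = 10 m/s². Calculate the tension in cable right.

Weight W = 229 × 10 = 2290 N acts straight down.
Horizontal: T_left cos 52.4° = T_right cos 37°  →  T_left = 1.309 T_right.
Vertical: T_left sin 52.4° + T_right sin 37° = 2290.
Substituting the horizontal relation into the vertical equation gives 1.639 T_right = 2290, so T_right = 1397 N.

T_right ≈ 1400 N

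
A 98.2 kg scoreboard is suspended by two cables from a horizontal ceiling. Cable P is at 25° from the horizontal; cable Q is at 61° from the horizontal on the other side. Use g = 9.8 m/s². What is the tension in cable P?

T_P ≈ 468 N

Weight W = 98.2 × 9.8 = 962.4 N acts straight down.
Horizontal: T_P cos 25° = T_Q cos 61°  →  T_Q = 1.869 T_P.
Vertical: T_P sin 25° + T_Q sin 61° = 962.4.
Substituting the horizontal relation into the vertical equation gives 2.058 T_P = 962.4, so T_P = 467.7 N.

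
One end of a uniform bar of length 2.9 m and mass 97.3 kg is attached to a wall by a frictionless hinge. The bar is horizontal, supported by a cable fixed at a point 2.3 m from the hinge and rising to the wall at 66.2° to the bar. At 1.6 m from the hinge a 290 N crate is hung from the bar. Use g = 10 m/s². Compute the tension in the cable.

Take torques about the hinge: T sin 66.2° · 2.3 = 97.3×10×1.45 + 290×1.6 = 1874.8 N·m.
So T = 1874.8 / (0.9150 × 2.3) = 890.92 N.

T ≈ 891 N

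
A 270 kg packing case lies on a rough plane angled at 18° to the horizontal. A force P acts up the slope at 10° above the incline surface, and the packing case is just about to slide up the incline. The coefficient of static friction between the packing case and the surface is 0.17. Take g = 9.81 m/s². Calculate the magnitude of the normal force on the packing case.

N ≈ 2310 N

On the verge of sliding up the incline, friction equals μN and acts down the slope.
Perpendicular: N + P sin 10° = W cos 18° = 2519 N.
Along incline: P cos 10° = W sin 18° + μN  with W sin 18° = 818.5 N.
Solving the pair for P and N: P = 1229 N, N = 2306 N (and f = μN = 392 N).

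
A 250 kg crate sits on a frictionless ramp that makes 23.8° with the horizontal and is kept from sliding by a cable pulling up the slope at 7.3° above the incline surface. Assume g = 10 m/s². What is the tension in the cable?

Take axes along and perpendicular to the incline. Weight components: W sin 23.8° = 1009 N down-slope, W cos 23.8° = 2287 N into the surface.
Along incline: T cos 7.3° = W sin 23.8° → T = 1017 N.
Perpendicular: N = W cos 23.8° − T sin 7.3° = 2158 N.

T ≈ 1020 N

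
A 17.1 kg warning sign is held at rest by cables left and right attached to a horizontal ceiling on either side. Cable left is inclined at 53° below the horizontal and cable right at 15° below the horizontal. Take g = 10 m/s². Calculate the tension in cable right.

Weight W = 17.1 × 10 = 171 N acts straight down.
Horizontal: T_left cos 53° = T_right cos 15°  →  T_left = 1.605 T_right.
Vertical: T_left sin 53° + T_right sin 15° = 171.
Substituting the horizontal relation into the vertical equation gives 1.541 T_right = 171, so T_right = 111 N.

T_right ≈ 111 N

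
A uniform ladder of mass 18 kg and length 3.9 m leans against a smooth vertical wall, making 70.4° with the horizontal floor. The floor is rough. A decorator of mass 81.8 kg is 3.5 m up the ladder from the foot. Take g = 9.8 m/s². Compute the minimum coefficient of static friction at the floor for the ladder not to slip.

μ_min ≈ 0.294

ΣF_y = 0: N_floor = 18×9.8 + 81.8×9.8 = 978.04 N.
Torques about the foot: N_wall · 3.9 sin 70.4° = 18×9.8×1.95 cos 70.4° + 81.8×9.8×3.5 cos 70.4° → N_wall = 287.58 N.
ΣF_x = 0: f_floor = N_wall = 287.58 N.
μ_min = f_floor / N_floor = 287.58 / 978.04 = 0.294.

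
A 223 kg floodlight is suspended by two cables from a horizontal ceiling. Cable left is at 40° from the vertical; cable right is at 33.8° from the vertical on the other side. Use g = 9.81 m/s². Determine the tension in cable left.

T_left ≈ 1270 N

Angles from the horizontal: cable left is 90° − 40° = 50°, cable right is 90° − 33.8° = 56.2°.
Weight W = 223 × 9.81 = 2188 N acts straight down.
Horizontal: T_left cos 50° = T_right cos 56.2°  →  T_right = 1.155 T_left.
Vertical: T_left sin 50° + T_right sin 56.2° = 2188.
Substituting the horizontal relation into the vertical equation gives 1.726 T_left = 2188, so T_left = 1267 N.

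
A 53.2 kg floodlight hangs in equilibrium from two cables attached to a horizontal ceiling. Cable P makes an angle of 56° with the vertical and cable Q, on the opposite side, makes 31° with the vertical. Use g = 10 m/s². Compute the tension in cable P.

Angles from the horizontal: cable P is 90° − 56° = 34°, cable Q is 90° − 31° = 59°.
Weight W = 53.2 × 10 = 532 N acts straight down.
Horizontal: T_P cos 34° = T_Q cos 59°  →  T_Q = 1.61 T_P.
Vertical: T_P sin 34° + T_Q sin 59° = 532.
Substituting the horizontal relation into the vertical equation gives 1.939 T_P = 532, so T_P = 274.4 N.

T_P ≈ 274 N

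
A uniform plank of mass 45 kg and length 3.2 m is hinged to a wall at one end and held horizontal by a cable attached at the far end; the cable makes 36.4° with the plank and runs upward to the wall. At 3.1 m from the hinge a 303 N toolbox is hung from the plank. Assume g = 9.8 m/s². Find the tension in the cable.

Take torques about the hinge: T sin 36.4° · 3.2 = 45×9.8×1.6 + 303×3.1 = 1644.9 N·m.
So T = 1644.9 / (0.5934 × 3.2) = 866.22 N.

T ≈ 866 N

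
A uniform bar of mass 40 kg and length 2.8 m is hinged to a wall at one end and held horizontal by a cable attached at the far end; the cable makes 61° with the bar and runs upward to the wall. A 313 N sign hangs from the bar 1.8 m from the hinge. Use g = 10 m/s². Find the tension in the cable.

T ≈ 459 N

Take torques about the hinge: T sin 61° · 2.8 = 40×10×1.4 + 313×1.8 = 1123.4 N·m.
So T = 1123.4 / (0.8746 × 2.8) = 458.73 N.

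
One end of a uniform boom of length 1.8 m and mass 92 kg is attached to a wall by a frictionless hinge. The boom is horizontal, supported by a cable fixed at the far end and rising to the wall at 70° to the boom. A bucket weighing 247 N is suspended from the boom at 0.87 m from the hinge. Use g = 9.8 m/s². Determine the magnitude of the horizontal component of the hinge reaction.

Take torques about the hinge: T sin 70° · 1.8 = 92×9.8×0.9 + 247×0.87 = 1026.3 N·m.
So T = 1026.3 / (0.9397 × 1.8) = 606.78 N.
ΣF_x = 0: H_x = T cos 70° = 207.53 N.

H_x ≈ 208 N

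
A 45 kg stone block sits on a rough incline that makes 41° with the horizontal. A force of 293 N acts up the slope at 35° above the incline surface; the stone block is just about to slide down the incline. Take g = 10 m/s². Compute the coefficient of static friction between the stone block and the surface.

On the verge of sliding down the incline, friction is at its maximum μN and acts up the slope.
Perpendicular to incline: N = W cos 41° − P sin 35° = 339.6 − 168.1 = 171.6 N.
Along incline: P cos 35° + μN = W sin 41° → μ = (W sin 41° − P cos 35°) / N = 0.3218.

μ ≈ 0.322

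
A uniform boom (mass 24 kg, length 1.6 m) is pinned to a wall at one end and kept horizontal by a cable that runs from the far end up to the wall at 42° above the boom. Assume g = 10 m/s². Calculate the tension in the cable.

T ≈ 179 N

Take torques about the hinge: T sin 42° · 1.6 = 24×10×0.8 = 192 N·m.
So T = 192 / (0.6691 × 1.6) = 179.34 N.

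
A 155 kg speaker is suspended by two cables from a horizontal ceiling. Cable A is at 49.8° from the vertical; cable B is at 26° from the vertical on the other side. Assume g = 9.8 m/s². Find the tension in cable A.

T_A ≈ 687 N

Angles from the horizontal: cable A is 90° − 49.8° = 40.2°, cable B is 90° − 26° = 64°.
Weight W = 155 × 9.8 = 1519 N acts straight down.
Horizontal: T_A cos 40.2° = T_B cos 64°  →  T_B = 1.742 T_A.
Vertical: T_A sin 40.2° + T_B sin 64° = 1519.
Substituting the horizontal relation into the vertical equation gives 2.211 T_A = 1519, so T_A = 686.9 N.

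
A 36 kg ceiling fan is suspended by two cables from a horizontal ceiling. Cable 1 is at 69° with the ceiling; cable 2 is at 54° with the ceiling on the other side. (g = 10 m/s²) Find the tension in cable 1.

Weight W = 36 × 10 = 360 N acts straight down.
Horizontal: T_1 cos 69° = T_2 cos 54°  →  T_2 = 0.6097 T_1.
Vertical: T_1 sin 69° + T_2 sin 54° = 360.
Substituting the horizontal relation into the vertical equation gives 1.427 T_1 = 360, so T_1 = 252.3 N.

T_1 ≈ 252 N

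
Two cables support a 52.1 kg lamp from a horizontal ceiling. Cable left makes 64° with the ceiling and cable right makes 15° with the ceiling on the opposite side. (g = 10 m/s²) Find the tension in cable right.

T_right ≈ 233 N

Weight W = 52.1 × 10 = 521 N acts straight down.
Horizontal: T_left cos 64° = T_right cos 15°  →  T_left = 2.203 T_right.
Vertical: T_left sin 64° + T_right sin 15° = 521.
Substituting the horizontal relation into the vertical equation gives 2.239 T_right = 521, so T_right = 232.7 N.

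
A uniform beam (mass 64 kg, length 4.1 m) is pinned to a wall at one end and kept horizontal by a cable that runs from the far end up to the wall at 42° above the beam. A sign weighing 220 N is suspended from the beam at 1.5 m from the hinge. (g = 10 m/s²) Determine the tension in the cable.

Take torques about the hinge: T sin 42° · 4.1 = 64×10×2.05 + 220×1.5 = 1642 N·m.
So T = 1642 / (0.6691 × 4.1) = 598.52 N.

T ≈ 599 N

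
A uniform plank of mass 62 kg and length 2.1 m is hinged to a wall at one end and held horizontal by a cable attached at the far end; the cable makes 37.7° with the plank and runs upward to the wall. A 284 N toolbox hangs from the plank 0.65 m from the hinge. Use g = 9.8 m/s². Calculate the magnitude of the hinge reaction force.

Take torques about the hinge: T sin 37.7° · 2.1 = 62×9.8×1.05 + 284×0.65 = 822.58 N·m.
So T = 822.58 / (0.6115 × 2.1) = 640.54 N.
ΣF_x = 0: H_x = T cos 37.7° = 506.81 N.
ΣF_y = 0: H_y = (62×9.8 + 284) − T sin 37.7° = 891.6 − 391.7 = 499.9 N.
|H| = √(H_x² + H_y²) = √((506.81)² + (499.9)²) = 711.86 N.

|H| ≈ 712 N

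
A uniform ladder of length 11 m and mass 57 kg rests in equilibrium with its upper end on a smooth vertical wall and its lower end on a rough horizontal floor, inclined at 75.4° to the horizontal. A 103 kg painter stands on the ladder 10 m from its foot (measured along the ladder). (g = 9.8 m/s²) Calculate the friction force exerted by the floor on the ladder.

f ≈ 312 N

Torques about the foot: N_wall · 11 sin 75.4° = 57×9.8×5.5 cos 75.4° + 103×9.8×10 cos 75.4° → N_wall = 311.78 N.
ΣF_x = 0: f_floor = N_wall = 311.78 N.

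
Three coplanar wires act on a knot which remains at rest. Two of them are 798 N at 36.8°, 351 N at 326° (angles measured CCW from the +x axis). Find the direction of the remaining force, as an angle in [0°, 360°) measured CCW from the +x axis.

θ ≈ 197°

Sum the known components: ΣF_x = 930 N, ΣF_y = 281.7 N.
For equilibrium the remaining force must supply (−ΣF_x, −ΣF_y) = (-930, -281.7) N.
Magnitude = √((-930)² + (-281.7)²) = 971.7 N; direction = atan2(-281.7, -930) = 196.9°.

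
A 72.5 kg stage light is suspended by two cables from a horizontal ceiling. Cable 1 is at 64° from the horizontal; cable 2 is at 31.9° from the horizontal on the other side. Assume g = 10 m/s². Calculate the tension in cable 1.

T_1 ≈ 619 N

Weight W = 72.5 × 10 = 725 N acts straight down.
Horizontal: T_1 cos 64° = T_2 cos 31.9°  →  T_2 = 0.5164 T_1.
Vertical: T_1 sin 64° + T_2 sin 31.9° = 725.
Substituting the horizontal relation into the vertical equation gives 1.172 T_1 = 725, so T_1 = 618.8 N.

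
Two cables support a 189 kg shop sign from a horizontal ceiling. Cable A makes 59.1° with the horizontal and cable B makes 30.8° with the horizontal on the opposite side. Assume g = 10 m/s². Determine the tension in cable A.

Weight W = 189 × 10 = 1890 N acts straight down.
Horizontal: T_A cos 59.1° = T_B cos 30.8°  →  T_B = 0.5979 T_A.
Vertical: T_A sin 59.1° + T_B sin 30.8° = 1890.
Substituting the horizontal relation into the vertical equation gives 1.164 T_A = 1890, so T_A = 1623 N.

T_A ≈ 1620 N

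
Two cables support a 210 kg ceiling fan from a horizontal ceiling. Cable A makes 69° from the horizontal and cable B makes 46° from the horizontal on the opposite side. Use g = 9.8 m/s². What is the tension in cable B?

T_B ≈ 814 N

Weight W = 210 × 9.8 = 2058 N acts straight down.
Horizontal: T_A cos 69° = T_B cos 46°  →  T_A = 1.938 T_B.
Vertical: T_A sin 69° + T_B sin 46° = 2058.
Substituting the horizontal relation into the vertical equation gives 2.529 T_B = 2058, so T_B = 813.8 N.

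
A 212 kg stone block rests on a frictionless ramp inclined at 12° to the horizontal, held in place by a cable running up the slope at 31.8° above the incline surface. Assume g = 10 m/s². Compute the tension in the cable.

T ≈ 519 N

Take axes along and perpendicular to the incline. Weight components: W sin 12° = 440.8 N down-slope, W cos 12° = 2074 N into the surface.
Along incline: T cos 31.8° = W sin 12° → T = 518.6 N.
Perpendicular: N = W cos 12° − T sin 31.8° = 1800 N.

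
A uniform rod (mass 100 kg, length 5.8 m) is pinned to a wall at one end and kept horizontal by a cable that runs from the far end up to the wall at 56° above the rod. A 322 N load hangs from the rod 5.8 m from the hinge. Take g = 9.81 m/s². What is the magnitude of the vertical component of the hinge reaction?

|H_y| ≈ 490 N

Take torques about the hinge: T sin 56° · 5.8 = 100×9.81×2.9 + 322×5.8 = 4712.5 N·m.
So T = 4712.5 / (0.8290 × 5.8) = 980.05 N.
ΣF_y = 0: H_y = (100×9.81 + 322) − T sin 56° = 1303 − 812.5 = 490.5 N.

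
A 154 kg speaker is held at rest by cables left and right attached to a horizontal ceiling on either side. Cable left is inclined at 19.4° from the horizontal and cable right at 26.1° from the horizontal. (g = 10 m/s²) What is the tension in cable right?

T_right ≈ 2040 N

Weight W = 154 × 10 = 1540 N acts straight down.
Horizontal: T_left cos 19.4° = T_right cos 26.1°  →  T_left = 0.9521 T_right.
Vertical: T_left sin 19.4° + T_right sin 26.1° = 1540.
Substituting the horizontal relation into the vertical equation gives 0.7562 T_right = 1540, so T_right = 2037 N.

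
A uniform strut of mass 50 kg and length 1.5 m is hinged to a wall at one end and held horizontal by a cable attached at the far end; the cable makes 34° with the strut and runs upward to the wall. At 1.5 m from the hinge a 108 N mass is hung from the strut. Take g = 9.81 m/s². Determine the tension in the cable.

T ≈ 632 N

Take torques about the hinge: T sin 34° · 1.5 = 50×9.81×0.75 + 108×1.5 = 529.88 N·m.
So T = 529.88 / (0.5592 × 1.5) = 631.71 N.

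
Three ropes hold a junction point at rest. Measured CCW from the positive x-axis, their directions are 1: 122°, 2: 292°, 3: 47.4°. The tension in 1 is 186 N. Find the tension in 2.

Resolve: ΣF_x = 186 cos 122° + T_2 cos 292° + T_3 cos 47.4° = 0.
        ΣF_y = 186 sin 122° + T_2 sin 292° + T_3 sin 47.4° = 0.
The known terms sum to (-98.56, 157.7) N, so 0.3746 T_2 + 0.6769 T_3 = 98.56 and -0.9272 T_2 + 0.7361 T_3 = -157.7.
Solving simultaneously: T_2 = 198.5 N, T_3 = 35.75 N.

T_2 ≈ 199 N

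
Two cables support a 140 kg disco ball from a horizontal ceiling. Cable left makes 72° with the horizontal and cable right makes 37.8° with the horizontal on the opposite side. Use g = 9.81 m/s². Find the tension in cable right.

Weight W = 140 × 9.81 = 1373 N acts straight down.
Horizontal: T_left cos 72° = T_right cos 37.8°  →  T_left = 2.557 T_right.
Vertical: T_left sin 72° + T_right sin 37.8° = 1373.
Substituting the horizontal relation into the vertical equation gives 3.045 T_right = 1373, so T_right = 451.1 N.

T_right ≈ 451 N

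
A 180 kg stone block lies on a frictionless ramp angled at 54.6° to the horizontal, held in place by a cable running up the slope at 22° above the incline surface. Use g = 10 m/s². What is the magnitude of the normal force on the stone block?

N ≈ 450 N

Take axes along and perpendicular to the incline. Weight components: W sin 54.6° = 1467 N down-slope, W cos 54.6° = 1043 N into the surface.
Along incline: T cos 22° = W sin 54.6° → T = 1582 N.
Perpendicular: N = W cos 54.6° − T sin 22° = 449.9 N.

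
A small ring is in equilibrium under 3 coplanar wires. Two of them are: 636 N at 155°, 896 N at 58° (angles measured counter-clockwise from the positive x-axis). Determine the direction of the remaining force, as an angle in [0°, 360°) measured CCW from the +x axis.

Sum the known components: ΣF_x = -101.6 N, ΣF_y = 1029 N.
For equilibrium the remaining force must supply (−ΣF_x, −ΣF_y) = (101.6, -1029) N.
Magnitude = √((101.6)² + (-1029)²) = 1034 N; direction = atan2(-1029, 101.6) = 275.6°.

θ ≈ 276°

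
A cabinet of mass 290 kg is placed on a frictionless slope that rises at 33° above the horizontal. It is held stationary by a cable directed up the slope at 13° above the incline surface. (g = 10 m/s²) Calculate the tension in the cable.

T ≈ 1620 N

Take axes along and perpendicular to the incline. Weight components: W sin 33° = 1579 N down-slope, W cos 33° = 2432 N into the surface.
Along incline: T cos 13° = W sin 33° → T = 1621 N.
Perpendicular: N = W cos 33° − T sin 13° = 2067 N.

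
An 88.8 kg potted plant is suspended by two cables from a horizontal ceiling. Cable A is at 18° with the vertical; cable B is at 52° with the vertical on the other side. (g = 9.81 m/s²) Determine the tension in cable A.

T_A ≈ 731 N

Angles from the horizontal: cable A is 90° − 18° = 72°, cable B is 90° − 52° = 38°.
Weight W = 88.8 × 9.81 = 871.1 N acts straight down.
Horizontal: T_A cos 72° = T_B cos 38°  →  T_B = 0.3921 T_A.
Vertical: T_A sin 72° + T_B sin 38° = 871.1.
Substituting the horizontal relation into the vertical equation gives 1.192 T_A = 871.1, so T_A = 730.5 N.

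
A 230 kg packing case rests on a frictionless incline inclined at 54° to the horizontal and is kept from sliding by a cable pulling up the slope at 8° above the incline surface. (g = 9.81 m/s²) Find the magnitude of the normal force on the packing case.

N ≈ 1070 N

Take axes along and perpendicular to the incline. Weight components: W sin 54° = 1825 N down-slope, W cos 54° = 1326 N into the surface.
Along incline: T cos 8° = W sin 54° → T = 1843 N.
Perpendicular: N = W cos 54° − T sin 8° = 1070 N.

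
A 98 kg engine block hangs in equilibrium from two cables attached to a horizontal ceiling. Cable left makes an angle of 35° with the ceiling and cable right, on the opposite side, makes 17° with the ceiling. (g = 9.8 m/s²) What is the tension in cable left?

T_left ≈ 1170 N

Weight W = 98 × 9.8 = 960.4 N acts straight down.
Horizontal: T_left cos 35° = T_right cos 17°  →  T_right = 0.8566 T_left.
Vertical: T_left sin 35° + T_right sin 17° = 960.4.
Substituting the horizontal relation into the vertical equation gives 0.824 T_left = 960.4, so T_left = 1166 N.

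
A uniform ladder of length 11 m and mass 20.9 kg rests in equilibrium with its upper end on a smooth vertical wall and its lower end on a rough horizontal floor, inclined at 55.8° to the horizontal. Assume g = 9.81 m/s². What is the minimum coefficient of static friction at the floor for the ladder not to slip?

μ_min ≈ 0.340

ΣF_y = 0: N_floor = 20.9×9.81 = 205.03 N.
Torques about the foot: N_wall · 11 sin 55.8° = 20.9×9.81×5.5 cos 55.8° → N_wall = 69.669 N.
ΣF_x = 0: f_floor = N_wall = 69.669 N.
μ_min = f_floor / N_floor = 69.669 / 205.03 = 0.3398.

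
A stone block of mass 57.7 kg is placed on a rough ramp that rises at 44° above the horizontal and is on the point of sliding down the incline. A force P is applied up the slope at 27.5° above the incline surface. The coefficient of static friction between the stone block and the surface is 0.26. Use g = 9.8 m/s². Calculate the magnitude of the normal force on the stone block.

N ≈ 234 N

On the verge of sliding down the incline, friction equals μN and acts up the slope.
Perpendicular: N + P sin 27.5° = W cos 44° = 406.8 N.
Along incline: P cos 27.5° + μN = W sin 44° with W sin 44° = 392.8 N.
Solving the pair for P and N: P = 374.3 N, N = 233.9 N (and f = μN = 60.82 N).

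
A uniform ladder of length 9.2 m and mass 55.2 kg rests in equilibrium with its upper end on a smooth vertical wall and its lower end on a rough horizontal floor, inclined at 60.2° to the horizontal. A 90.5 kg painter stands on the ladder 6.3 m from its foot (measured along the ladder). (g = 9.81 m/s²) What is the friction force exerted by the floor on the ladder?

Torques about the foot: N_wall · 9.2 sin 60.2° = 55.2×9.81×4.6 cos 60.2° + 90.5×9.81×6.3 cos 60.2° → N_wall = 503.24 N.
ΣF_x = 0: f_floor = N_wall = 503.24 N.

f ≈ 503 N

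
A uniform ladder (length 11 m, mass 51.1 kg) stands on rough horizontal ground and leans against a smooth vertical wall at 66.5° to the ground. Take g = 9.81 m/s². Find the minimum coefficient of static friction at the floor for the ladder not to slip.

ΣF_y = 0: N_floor = 51.1×9.81 = 501.29 N.
Torques about the foot: N_wall · 11 sin 66.5° = 51.1×9.81×5.5 cos 66.5° → N_wall = 108.98 N.
ΣF_x = 0: f_floor = N_wall = 108.98 N.
μ_min = f_floor / N_floor = 108.98 / 501.29 = 0.2174.

μ_min ≈ 0.217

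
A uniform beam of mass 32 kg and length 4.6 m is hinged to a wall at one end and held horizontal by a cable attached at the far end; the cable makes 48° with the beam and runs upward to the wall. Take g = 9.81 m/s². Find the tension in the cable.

Take torques about the hinge: T sin 48° · 4.6 = 32×9.81×2.3 = 722.02 N·m.
So T = 722.02 / (0.7431 × 4.6) = 211.21 N.

T ≈ 211 N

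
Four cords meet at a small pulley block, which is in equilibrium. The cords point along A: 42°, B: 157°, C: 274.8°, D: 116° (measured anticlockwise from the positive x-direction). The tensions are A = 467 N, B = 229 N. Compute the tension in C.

Resolve: ΣF_x = 467 cos 42° + 229 cos 157° + T_C cos 274.8° + T_D cos 116° = 0.
        ΣF_y = 467 sin 42° + 229 sin 157° + T_C sin 274.8° + T_D sin 116° = 0.
The known terms sum to (136.3, 402) N, so 0.0837 T_C − 0.4384 T_D = -136.3 and -0.9965 T_C + 0.8988 T_D = -402.
Solving simultaneously: T_C = 825.9 N, T_D = 468.5 N.

T_C ≈ 826 N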